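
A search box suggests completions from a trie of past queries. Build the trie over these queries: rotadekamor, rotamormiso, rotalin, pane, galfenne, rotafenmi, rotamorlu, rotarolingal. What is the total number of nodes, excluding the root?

Count nodes per top-level branch (shared prefixes stored once):
  'g'-branch (galfenne): 8 nodes
  'p'-branch (pane): 4 nodes
  'r'-branch (rotadekamor, rotafenmi, rotalin, rotamorlu, rotamormiso, rotarolingal): 36 nodes
Sum: 48

48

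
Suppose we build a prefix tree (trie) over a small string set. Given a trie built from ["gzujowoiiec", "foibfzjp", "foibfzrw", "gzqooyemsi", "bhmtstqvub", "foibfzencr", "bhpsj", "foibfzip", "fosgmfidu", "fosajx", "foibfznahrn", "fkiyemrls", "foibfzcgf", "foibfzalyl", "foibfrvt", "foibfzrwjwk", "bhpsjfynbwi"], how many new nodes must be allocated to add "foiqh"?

2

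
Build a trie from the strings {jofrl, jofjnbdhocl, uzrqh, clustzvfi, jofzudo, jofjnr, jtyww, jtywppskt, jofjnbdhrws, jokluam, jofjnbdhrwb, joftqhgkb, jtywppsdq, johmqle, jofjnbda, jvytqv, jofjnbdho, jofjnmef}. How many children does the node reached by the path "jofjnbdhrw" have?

2

The children of the "jofjnbdhrw" node are the distinct next characters among strings starting with "jofjnbdhrw".
Distinct next characters after "jofjnbdhrw": b, s.
That node has 2 child edges.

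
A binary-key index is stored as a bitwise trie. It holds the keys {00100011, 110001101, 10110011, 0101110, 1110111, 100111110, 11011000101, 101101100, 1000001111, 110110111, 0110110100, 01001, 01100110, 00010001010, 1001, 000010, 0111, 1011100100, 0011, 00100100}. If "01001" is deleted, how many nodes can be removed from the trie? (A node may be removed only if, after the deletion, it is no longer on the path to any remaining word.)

2

After clearing the end-marker at "01001", prune upward until reaching a node still needed by another word.
The suffix "01" (2 nodes) is used only by "01001"; the node for "010" still has the child "1", so pruning stops there.
Nodes removed: 2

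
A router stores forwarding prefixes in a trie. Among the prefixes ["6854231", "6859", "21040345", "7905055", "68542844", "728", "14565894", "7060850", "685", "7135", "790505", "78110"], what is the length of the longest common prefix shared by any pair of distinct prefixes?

6

The deepest shared node is where two words last agree before diverging.
e.g. "790505" and "7905055" share the prefix "790505" of length 6; no pair shares a longer one.
Longest shared-prefix length: 6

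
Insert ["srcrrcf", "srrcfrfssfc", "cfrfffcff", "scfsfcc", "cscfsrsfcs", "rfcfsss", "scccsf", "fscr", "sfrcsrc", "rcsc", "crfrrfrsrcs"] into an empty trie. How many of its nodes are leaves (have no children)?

11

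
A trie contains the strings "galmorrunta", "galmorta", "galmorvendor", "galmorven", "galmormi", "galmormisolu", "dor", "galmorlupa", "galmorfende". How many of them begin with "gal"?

8

Filter for entries beginning with "gal":
Matches: "galmorfende", "galmorlupa", "galmormi", "galmormisolu", "galmorrunta", "galmorta", "galmorven", "galmorvendor"
Count: 8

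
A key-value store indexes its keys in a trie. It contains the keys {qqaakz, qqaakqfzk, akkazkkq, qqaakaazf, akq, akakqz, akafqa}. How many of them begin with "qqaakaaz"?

Walk to "qqaakaaz"; the words in its subtree are exactly those with that prefix.
Matches: "qqaakaazf"
Count: 1

1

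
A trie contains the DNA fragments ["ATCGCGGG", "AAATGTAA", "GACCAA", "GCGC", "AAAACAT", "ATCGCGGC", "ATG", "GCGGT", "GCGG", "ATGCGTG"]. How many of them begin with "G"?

Walk to "G"; the words in its subtree are exactly those with that prefix.
Matches: "GACCAA", "GCGC", "GCGG", "GCGGT"
Count: 4

4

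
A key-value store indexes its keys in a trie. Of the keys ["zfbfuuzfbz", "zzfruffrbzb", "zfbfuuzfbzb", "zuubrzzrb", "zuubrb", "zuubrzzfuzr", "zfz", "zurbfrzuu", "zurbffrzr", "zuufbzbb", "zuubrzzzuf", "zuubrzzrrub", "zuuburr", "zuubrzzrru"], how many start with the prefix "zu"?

Filter for entries beginning with "zu":
Matches: "zurbffrzr", "zurbfrzuu", "zuubrb", "zuubrzzfuzr", "zuubrzzrb", "zuubrzzrru", "zuubrzzrrub", "zuubrzzzuf", "zuuburr", "zuufbzbb"
Count: 10

10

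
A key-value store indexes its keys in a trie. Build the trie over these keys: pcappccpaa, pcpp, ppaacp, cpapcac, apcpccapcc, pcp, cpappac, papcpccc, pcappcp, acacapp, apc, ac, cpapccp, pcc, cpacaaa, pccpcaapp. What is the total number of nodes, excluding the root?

64

Count nodes per top-level branch (shared prefixes stored once):
  'a'-branch (ac, acacapp, apc, apcpccapcc): 16 nodes
  'c'-branch (cpacaaa, cpapcac, cpapccp, cpappac): 16 nodes
  'p'-branch (papcpccc, pcappccpaa, pcappcp, pcc, pccpcaapp, pcp, pcpp, ppaacp): 32 nodes
Sum: 64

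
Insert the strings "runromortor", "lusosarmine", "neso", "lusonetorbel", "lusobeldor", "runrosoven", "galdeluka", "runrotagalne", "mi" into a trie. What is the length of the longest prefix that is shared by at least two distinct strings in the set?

The deepest shared node is where two words last agree before diverging.
"runromortor" and "runrosoven" agree on "runro" (5 characters) before diverging; nothing deeper is shared.
Longest shared-prefix length: 5

5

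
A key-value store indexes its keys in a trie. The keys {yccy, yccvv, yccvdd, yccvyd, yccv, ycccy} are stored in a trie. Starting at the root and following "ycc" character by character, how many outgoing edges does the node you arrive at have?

The children of the "ycc" node are the distinct next characters among strings starting with "ycc".
Distinct next characters after "ycc": c, v, y.
That node has 3 child edges.

3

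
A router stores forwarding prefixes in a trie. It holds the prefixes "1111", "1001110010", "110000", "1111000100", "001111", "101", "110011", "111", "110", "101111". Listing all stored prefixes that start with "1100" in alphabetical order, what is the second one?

110011

Words with prefix "1100", in lexicographic order: "110000", "110011"
The 2nd is 110011.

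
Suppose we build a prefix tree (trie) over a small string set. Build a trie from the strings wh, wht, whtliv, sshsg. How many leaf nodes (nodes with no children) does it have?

2

A leaf is a node with no children — equivalently, the end of a word that is not a proper prefix of any other stored word.
Those words: "sshsg", "whtliv"
Leaf count: 2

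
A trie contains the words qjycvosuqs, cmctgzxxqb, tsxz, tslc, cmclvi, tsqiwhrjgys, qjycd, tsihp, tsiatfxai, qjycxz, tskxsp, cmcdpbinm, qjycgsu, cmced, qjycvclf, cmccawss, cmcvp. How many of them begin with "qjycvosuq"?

Traverse to the node for "qjycvosuq", then collect every word in that subtree.
Words under "qjycvosuq": qjycvosuqs
Count: 1

1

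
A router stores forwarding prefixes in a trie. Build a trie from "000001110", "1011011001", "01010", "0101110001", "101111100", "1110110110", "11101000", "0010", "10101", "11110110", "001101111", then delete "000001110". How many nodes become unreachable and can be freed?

7

A node on "000001110"'s path can go only if nothing else ends at it or branches off below it.
The suffix "0001110" (7 nodes) is used only by "000001110"; the node for "00" still has the child "1", so pruning stops there.
Nodes removed: 7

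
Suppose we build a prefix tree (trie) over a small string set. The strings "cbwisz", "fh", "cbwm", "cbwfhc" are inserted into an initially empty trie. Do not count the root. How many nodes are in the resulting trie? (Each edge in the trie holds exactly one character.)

12

Count nodes per top-level branch (shared prefixes stored once):
  'c'-branch (cbwfhc, cbwisz, cbwm): 10 nodes
  'f'-branch (fh): 2 nodes
Sum: 12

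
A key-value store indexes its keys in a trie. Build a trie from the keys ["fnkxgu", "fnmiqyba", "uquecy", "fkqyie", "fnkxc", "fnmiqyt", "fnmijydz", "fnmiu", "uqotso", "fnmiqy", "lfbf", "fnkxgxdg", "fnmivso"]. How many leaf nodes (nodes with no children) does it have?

12

A leaf is a node with no children — equivalently, the end of a word that is not a proper prefix of any other stored word.
Those words: "fkqyie", "fnkxc", "fnkxgu", "fnkxgxdg", "fnmijydz", "fnmiqyba", "fnmiqyt", "fnmiu", "fnmivso", "lfbf", "uqotso", "uquecy"
Leaf count: 12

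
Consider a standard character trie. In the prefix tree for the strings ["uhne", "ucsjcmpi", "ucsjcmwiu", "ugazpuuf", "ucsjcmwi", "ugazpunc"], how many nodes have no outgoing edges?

5

Leaves are exactly the stored words that no other stored word extends.
Those words: "ucsjcmpi", "ucsjcmwiu", "ugazpunc", "ugazpuuf", "uhne"
Leaf count: 5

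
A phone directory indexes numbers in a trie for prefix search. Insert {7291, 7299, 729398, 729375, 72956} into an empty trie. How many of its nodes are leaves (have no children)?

5

Leaves are exactly the stored words that no other stored word extends.
Those words: "7291", "729375", "729398", "72956", "7299"
Leaf count: 5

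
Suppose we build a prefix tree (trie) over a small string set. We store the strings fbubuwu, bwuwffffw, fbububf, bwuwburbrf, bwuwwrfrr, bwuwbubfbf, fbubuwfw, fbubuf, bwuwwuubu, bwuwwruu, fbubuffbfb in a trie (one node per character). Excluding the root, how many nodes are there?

46

Trace insertions, counting only characters that open a new branch:
  "fbubuwu" → 7 new (f, b, u, b, u, w, u)
  "bwuwffffw" → 9 new (b, w, u, w, f, f, f, f, w)
  "fbububf" → prefix "fbubu" already present; 2 new (b, f)
  "bwuwburbrf" → prefix "bwuw" already present; 6 new (b, u, r, b, r, f)
  "bwuwwrfrr" → prefix "bwuw" already present; 5 new (w, r, f, r, r)
  "bwuwbubfbf" → prefix "bwuwbu" already present; 4 new (b, f, b, f)
  "fbubuwfw" → prefix "fbubuw" already present; 2 new (f, w)
  "fbubuf" → prefix "fbubu" already present; 1 new (f)
  "bwuwwuubu" → prefix "bwuww" already present; 4 new (u, u, b, u)
  "bwuwwruu" → prefix "bwuwwr" already present; 2 new (u, u)
  "fbubuffbfb" → prefix "fbubuf" already present; 4 new (f, b, f, b)
Total nodes = 7 + 9 + 2 + 6 + 5 + 4 + 2 + 1 + 4 + 2 + 4 = 46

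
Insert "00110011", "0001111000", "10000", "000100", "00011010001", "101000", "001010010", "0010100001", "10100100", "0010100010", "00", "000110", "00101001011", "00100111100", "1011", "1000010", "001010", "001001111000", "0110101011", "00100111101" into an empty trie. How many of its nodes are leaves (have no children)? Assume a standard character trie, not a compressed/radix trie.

14

A leaf is a node with no children — equivalently, the end of a word that is not a proper prefix of any other stored word.
Those words: "000100", "00011010001", "0001111000", "001001111000", "00100111101", "0010100001", "0010100010", "00101001011", "00110011", "0110101011", "1000010", "101000", "10100100", "1011"
Leaf count: 14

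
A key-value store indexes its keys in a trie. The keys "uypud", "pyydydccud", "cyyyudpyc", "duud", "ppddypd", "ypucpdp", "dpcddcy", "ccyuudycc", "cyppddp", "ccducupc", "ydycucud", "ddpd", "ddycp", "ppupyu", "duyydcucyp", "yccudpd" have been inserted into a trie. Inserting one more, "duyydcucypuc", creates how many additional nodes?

2

"duyydcucyp" is already a path in the trie; the remaining "uc" must be added.
New nodes needed: |"duyydcucypuc"| − 10 = 12 − 10 = 2.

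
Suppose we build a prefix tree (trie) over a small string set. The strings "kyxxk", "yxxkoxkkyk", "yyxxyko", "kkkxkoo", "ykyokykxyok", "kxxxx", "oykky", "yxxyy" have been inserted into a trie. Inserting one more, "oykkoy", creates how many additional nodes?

2

"oykk" is already a path in the trie; the remaining "oy" must be added.
Each of the 2 remaining characters creates one node.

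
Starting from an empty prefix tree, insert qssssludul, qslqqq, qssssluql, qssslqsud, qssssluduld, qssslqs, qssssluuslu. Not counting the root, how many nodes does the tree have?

26

Trace insertions, counting only characters that open a new branch:
  "qssssludul" → 10 new (q, s, s, s, s, l, u, d, u, l)
  "qslqqq" → prefix "qs" already present; 4 new (l, q, q, q)
  "qssssluql" → prefix "qsssslu" already present; 2 new (q, l)
  "qssslqsud" → prefix "qsss" already present; 5 new (l, q, s, u, d)
  "qssssluduld" → prefix "qssssludul" already present; 1 new (d)
  "qssslqs" → prefix "qssslqs" already present; 0 new (none)
  "qssssluuslu" → prefix "qsssslu" already present; 4 new (u, s, l, u)
Total nodes = 10 + 4 + 2 + 5 + 1 + 0 + 4 = 26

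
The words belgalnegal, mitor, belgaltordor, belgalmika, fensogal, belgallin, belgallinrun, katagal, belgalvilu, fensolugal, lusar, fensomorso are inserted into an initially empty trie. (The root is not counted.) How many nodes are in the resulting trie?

66

Count nodes per top-level branch (shared prefixes stored once):
  'b'-branch (belgallin, belgallinrun, belgalmika, belgalnegal, belgaltordor, belgalvilu): 31 nodes
  'f'-branch (fensogal, fensolugal, fensomorso): 18 nodes
  'k'-branch (katagal): 7 nodes
  'l'-branch (lusar): 5 nodes
  'm'-branch (mitor): 5 nodes
Sum: 66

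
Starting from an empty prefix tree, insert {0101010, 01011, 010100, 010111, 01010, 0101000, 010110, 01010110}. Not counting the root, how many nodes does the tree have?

Trie structure (* marks end of a word):
(root)
└─ 0
   └─ 1
      └─ 0
         └─ 1
            ├─ 0 *
            │  ├─ 0 *
            │  │  └─ 0 *
            │  └─ 1
            │     ├─ 0 *
            │     └─ 1
            │        └─ 0 *
            └─ 1 *
               ├─ 0 *
               └─ 1 *
Counting every labelled node above: 14.

14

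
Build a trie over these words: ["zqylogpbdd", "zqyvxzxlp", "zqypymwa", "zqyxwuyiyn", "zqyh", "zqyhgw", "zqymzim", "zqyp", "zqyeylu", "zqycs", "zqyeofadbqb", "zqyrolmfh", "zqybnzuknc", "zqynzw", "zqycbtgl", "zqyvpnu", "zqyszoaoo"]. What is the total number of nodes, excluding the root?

For each word, the new-node count is its length minus the longest prefix already in the trie:
  "zqylogpbdd" → 10 new (z, q, y, l, o, g, p, b, d, d)
  "zqyvxzxlp" → prefix "zqy" already present; 6 new (v, x, z, x, l, p)
  "zqypymwa" → prefix "zqy" already present; 5 new (p, y, m, w, a)
  "zqyxwuyiyn" → prefix "zqy" already present; 7 new (x, w, u, y, i, y, n)
  "zqyh" → prefix "zqy" already present; 1 new (h)
  "zqyhgw" → prefix "zqyh" already present; 2 new (g, w)
  "zqymzim" → prefix "zqy" already present; 4 new (m, z, i, m)
  "zqyp" → prefix "zqyp" already present; 0 new (none)
  "zqyeylu" → prefix "zqy" already present; 4 new (e, y, l, u)
  "zqycs" → prefix "zqy" already present; 2 new (c, s)
  "zqyeofadbqb" → prefix "zqye" already present; 7 new (o, f, a, d, b, q, b)
  "zqyrolmfh" → prefix "zqy" already present; 6 new (r, o, l, m, f, h)
  "zqybnzuknc" → prefix "zqy" already present; 7 new (b, n, z, u, k, n, c)
  "zqynzw" → prefix "zqy" already present; 3 new (n, z, w)
  "zqycbtgl" → prefix "zqyc" already present; 4 new (b, t, g, l)
  "zqyvpnu" → prefix "zqyv" already present; 3 new (p, n, u)
  "zqyszoaoo" → prefix "zqy" already present; 6 new (s, z, o, a, o, o)
Total nodes = 10 + 6 + 5 + 7 + 1 + 2 + 4 + 0 + 4 + 2 + 7 + 6 + 7 + 3 + 4 + 3 + 6 = 77

77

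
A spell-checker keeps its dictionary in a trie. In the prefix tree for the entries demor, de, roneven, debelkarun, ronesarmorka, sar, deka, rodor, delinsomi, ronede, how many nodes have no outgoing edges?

9

Leaves are exactly the stored words that no other stored word extends.
Those words: "debelkarun", "deka", "delinsomi", "demor", "rodor", "ronede", "ronesarmorka", "roneven", "sar"
Leaf count: 9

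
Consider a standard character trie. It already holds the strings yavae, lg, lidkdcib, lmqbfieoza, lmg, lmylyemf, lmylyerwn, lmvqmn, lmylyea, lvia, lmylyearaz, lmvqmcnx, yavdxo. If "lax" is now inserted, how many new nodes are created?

2

"l" is already a path in the trie; the remaining "ax" must be added.
So 3 − 1 = 2 new nodes.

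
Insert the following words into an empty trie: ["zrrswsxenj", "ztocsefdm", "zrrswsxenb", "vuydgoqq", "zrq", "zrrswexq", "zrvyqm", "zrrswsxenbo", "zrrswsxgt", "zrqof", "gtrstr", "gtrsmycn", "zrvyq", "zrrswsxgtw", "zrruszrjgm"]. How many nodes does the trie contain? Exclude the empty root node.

58

Count nodes per top-level branch (shared prefixes stored once):
  'g'-branch (gtrsmycn, gtrstr): 10 nodes
  'v'-branch (vuydgoqq): 8 nodes
  'z'-branch (zrq, zrqof, zrrswexq, zrrswsxenb, zrrswsxenbo, zrrswsxenj, zrrswsxgt, zrrswsxgtw, zrruszrjgm, zrvyq, zrvyqm, ztocsefdm): 40 nodes
Sum: 58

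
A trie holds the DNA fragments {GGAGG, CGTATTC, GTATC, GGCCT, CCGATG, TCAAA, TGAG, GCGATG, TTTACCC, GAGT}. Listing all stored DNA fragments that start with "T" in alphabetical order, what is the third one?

Filter for "T…" and sort: "TCAAA", "TGAG", "TTTACCC"
Position 3: TTTACCC

TTTACCC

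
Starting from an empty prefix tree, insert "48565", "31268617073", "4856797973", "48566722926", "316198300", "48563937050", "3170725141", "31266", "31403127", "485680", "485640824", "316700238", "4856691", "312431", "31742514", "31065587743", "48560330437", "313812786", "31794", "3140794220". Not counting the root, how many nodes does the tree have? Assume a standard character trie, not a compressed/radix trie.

112

For each word, the new-node count is its length minus the longest prefix already in the trie:
  "48565" → 5 new (4, 8, 5, 6, 5)
  "31268617073" → 11 new (3, 1, 2, 6, 8, 6, 1, 7, 0, 7, 3)
  "4856797973" → prefix "4856" already present; 6 new (7, 9, 7, 9, 7, 3)
  "48566722926" → prefix "4856" already present; 7 new (6, 7, 2, 2, 9, 2, 6)
  "316198300" → prefix "31" already present; 7 new (6, 1, 9, 8, 3, 0, 0)
  "48563937050" → prefix "4856" already present; 7 new (3, 9, 3, 7, 0, 5, 0)
  "3170725141" → prefix "31" already present; 8 new (7, 0, 7, 2, 5, 1, 4, 1)
  "31266" → prefix "3126" already present; 1 new (6)
  "31403127" → prefix "31" already present; 6 new (4, 0, 3, 1, 2, 7)
  "485680" → prefix "4856" already present; 2 new (8, 0)
  "485640824" → prefix "4856" already present; 5 new (4, 0, 8, 2, 4)
  "316700238" → prefix "316" already present; 6 new (7, 0, 0, 2, 3, 8)
  "4856691" → prefix "48566" already present; 2 new (9, 1)
  "312431" → prefix "312" already present; 3 new (4, 3, 1)
  "31742514" → prefix "317" already present; 5 new (4, 2, 5, 1, 4)
  "31065587743" → prefix "31" already present; 9 new (0, 6, 5, 5, 8, 7, 7, 4, 3)
  "48560330437" → prefix "4856" already present; 7 new (0, 3, 3, 0, 4, 3, 7)
  "313812786" → prefix "31" already present; 7 new (3, 8, 1, 2, 7, 8, 6)
  "31794" → prefix "317" already present; 2 new (9, 4)
  "3140794220" → prefix "3140" already present; 6 new (7, 9, 4, 2, 2, 0)
Total nodes = 5 + 11 + 6 + 7 + 7 + 7 + 8 + 1 + 6 + 2 + 5 + 6 + 2 + 3 + 5 + 9 + 7 + 7 + 2 + 6 = 112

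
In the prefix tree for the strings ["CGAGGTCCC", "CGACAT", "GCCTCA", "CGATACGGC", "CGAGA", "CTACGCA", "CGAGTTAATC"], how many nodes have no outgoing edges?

7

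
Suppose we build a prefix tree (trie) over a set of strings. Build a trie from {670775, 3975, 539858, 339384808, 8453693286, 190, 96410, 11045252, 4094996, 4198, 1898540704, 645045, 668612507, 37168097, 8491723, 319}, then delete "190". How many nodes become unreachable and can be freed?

2

Walk "190" from the leaf back toward the root, removing each node that no remaining word uses.
The suffix "90" (2 nodes) is used only by "190"; the node for "1" still has the child "1", so pruning stops there.
Nodes removed: 2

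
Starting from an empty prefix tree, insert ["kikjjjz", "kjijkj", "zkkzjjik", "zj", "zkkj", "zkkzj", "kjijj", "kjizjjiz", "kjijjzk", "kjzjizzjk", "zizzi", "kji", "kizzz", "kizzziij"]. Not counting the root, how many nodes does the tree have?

Trace insertions, counting only characters that open a new branch:
  "kikjjjz" → 7 new (k, i, k, j, j, j, z)
  "kjijkj" → prefix "k" already present; 5 new (j, i, j, k, j)
  "zkkzjjik" → 8 new (z, k, k, z, j, j, i, k)
  "zj" → prefix "z" already present; 1 new (j)
  "zkkj" → prefix "zkk" already present; 1 new (j)
  "zkkzj" → prefix "zkkzj" already present; 0 new (none)
  "kjijj" → prefix "kjij" already present; 1 new (j)
  "kjizjjiz" → prefix "kji" already present; 5 new (z, j, j, i, z)
  "kjijjzk" → prefix "kjijj" already present; 2 new (z, k)
  "kjzjizzjk" → prefix "kj" already present; 7 new (z, j, i, z, z, j, k)
  "zizzi" → prefix "z" already present; 4 new (i, z, z, i)
  "kji" → prefix "kji" already present; 0 new (none)
  "kizzz" → prefix "ki" already present; 3 new (z, z, z)
  "kizzziij" → prefix "kizzz" already present; 3 new (i, i, j)
Total nodes = 7 + 5 + 8 + 1 + 1 + 0 + 1 + 5 + 2 + 7 + 4 + 0 + 3 + 3 = 47

47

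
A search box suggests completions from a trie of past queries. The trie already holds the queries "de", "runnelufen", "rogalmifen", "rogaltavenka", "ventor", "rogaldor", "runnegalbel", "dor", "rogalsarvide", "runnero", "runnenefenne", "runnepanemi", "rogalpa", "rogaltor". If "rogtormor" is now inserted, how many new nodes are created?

6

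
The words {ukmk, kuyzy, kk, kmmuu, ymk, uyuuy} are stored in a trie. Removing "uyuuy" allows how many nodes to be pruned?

4

A node on "uyuuy"'s path can go only if nothing else ends at it or branches off below it.
The suffix "yuuy" (4 nodes) is used only by "uyuuy"; the node for "u" still has the child "k", so pruning stops there.
Nodes removed: 4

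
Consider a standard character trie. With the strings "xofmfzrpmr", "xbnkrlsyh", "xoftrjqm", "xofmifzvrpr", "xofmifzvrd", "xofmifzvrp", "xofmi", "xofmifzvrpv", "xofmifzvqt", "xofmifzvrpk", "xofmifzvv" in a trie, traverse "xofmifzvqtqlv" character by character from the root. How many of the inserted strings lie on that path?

2

Walk "xofmifzvqtqlv" from the root; an end-of-word marker is hit whenever a stored word is a prefix of "xofmifzvqtqlv".
Prefixes of the query that are stored words: "xofmi", "xofmifzvqt"
Count: 2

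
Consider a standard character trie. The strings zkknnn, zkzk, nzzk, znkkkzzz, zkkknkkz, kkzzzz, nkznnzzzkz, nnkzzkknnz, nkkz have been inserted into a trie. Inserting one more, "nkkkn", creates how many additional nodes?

2

The longest prefix of "nkkkn" already in the trie is "nkk" (length 3).
Each of the 2 remaining characters creates one node.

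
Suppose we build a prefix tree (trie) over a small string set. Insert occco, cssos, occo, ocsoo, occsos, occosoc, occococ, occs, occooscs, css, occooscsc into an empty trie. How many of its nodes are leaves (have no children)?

7

A leaf is a node with no children — equivalently, the end of a word that is not a proper prefix of any other stored word.
Those words: "cssos", "occco", "occococ", "occooscsc", "occosoc", "occsos", "ocsoo"
Leaf count: 7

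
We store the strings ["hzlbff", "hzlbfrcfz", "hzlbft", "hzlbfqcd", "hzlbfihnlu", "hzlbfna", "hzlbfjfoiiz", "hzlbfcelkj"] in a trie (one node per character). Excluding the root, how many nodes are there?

Count nodes per top-level branch (shared prefixes stored once):
  'h'-branch (hzlbfcelkj, hzlbff, hzlbfihnlu, hzlbfjfoiiz, hzlbfna, hzlbfqcd, hzlbfrcfz, hzlbft): 32 nodes
Sum: 32

32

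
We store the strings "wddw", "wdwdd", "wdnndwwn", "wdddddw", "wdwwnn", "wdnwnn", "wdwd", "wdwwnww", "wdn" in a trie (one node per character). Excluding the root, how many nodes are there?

25

Insert word by word; a character creates a node only if that edge doesn't already exist:
  "wddw" → 4 new (w, d, d, w)
  "wdwdd" → prefix "wd" already present; 3 new (w, d, d)
  "wdnndwwn" → prefix "wd" already present; 6 new (n, n, d, w, w, n)
  "wdddddw" → prefix "wdd" already present; 4 new (d, d, d, w)
  "wdwwnn" → prefix "wdw" already present; 3 new (w, n, n)
  "wdnwnn" → prefix "wdn" already present; 3 new (w, n, n)
  "wdwd" → prefix "wdwd" already present; 0 new (none)
  "wdwwnww" → prefix "wdwwn" already present; 2 new (w, w)
  "wdn" → prefix "wdn" already present; 0 new (none)
Total nodes = 4 + 3 + 6 + 4 + 3 + 3 + 0 + 2 + 0 = 25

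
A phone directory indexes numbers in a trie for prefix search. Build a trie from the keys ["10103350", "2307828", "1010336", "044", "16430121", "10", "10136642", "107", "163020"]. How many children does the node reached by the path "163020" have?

0

Follow the path "163020" to its node, then look at its outgoing edges.
No stored string extends past "163020".
That node has 0 child edges.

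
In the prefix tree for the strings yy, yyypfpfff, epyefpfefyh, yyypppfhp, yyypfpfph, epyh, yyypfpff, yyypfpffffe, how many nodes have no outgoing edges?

Leaves are exactly the stored words that no other stored word extends.
Those words: "epyefpfefyh", "epyh", "yyypfpffffe", "yyypfpfph", "yyypppfhp"
Leaf count: 5

5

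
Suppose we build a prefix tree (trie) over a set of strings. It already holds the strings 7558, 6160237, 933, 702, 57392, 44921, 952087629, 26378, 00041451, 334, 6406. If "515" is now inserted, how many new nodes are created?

2

The longest prefix of "515" already in the trie is "5" (length 1).
New nodes needed: |"515"| − 1 = 3 − 1 = 2.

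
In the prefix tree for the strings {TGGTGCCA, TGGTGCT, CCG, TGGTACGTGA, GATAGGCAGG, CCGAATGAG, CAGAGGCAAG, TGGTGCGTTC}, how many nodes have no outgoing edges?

7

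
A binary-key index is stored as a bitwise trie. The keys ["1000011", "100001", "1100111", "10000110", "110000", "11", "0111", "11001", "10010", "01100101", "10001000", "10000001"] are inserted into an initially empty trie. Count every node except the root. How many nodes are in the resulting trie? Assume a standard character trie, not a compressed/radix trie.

34

Insert word by word; a character creates a node only if that edge doesn't already exist:
  "1000011" → 7 new (1, 0, 0, 0, 0, 1, 1)
  "100001" → prefix "100001" already present; 0 new (none)
  "1100111" → prefix "1" already present; 6 new (1, 0, 0, 1, 1, 1)
  "10000110" → prefix "1000011" already present; 1 new (0)
  "110000" → prefix "1100" already present; 2 new (0, 0)
  "11" → prefix "11" already present; 0 new (none)
  "0111" → 4 new (0, 1, 1, 1)
  "11001" → prefix "11001" already present; 0 new (none)
  "10010" → prefix "100" already present; 2 new (1, 0)
  "01100101" → prefix "011" already present; 5 new (0, 0, 1, 0, 1)
  "10001000" → prefix "1000" already present; 4 new (1, 0, 0, 0)
  "10000001" → prefix "10000" already present; 3 new (0, 0, 1)
Total nodes = 7 + 0 + 6 + 1 + 2 + 0 + 4 + 0 + 2 + 5 + 4 + 3 = 34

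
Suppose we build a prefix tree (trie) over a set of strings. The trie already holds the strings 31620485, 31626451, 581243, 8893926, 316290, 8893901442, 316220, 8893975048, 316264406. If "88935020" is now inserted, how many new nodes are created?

4

Walking "88935020" from the root, the first 4 characters ("8893") follow existing edges; "5" is the first miss.
Each of the 4 remaining characters creates one node.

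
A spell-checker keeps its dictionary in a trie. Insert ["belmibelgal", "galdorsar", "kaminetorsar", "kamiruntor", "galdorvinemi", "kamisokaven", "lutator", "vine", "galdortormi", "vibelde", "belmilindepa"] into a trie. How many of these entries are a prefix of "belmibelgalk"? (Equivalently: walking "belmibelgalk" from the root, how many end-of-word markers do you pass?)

1

Check each prefix of "belmibelgalk" against the stored set — each match is an end-marker on the path.
Prefixes of the query that are stored words: "belmibelgal"
Count: 1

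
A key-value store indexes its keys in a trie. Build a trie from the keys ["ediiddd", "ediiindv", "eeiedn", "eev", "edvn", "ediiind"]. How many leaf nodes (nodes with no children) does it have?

5

Leaves are exactly the stored words that no other stored word extends.
Those words: "ediiddd", "ediiindv", "edvn", "eeiedn", "eev"
Leaf count: 5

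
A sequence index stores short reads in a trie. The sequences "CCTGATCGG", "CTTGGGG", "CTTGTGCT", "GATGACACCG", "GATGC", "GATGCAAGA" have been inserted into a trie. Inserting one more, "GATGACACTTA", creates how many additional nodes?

3

"GATGACAC" is already a path in the trie; the remaining "TTA" must be added.
So 11 − 8 = 3 new nodes.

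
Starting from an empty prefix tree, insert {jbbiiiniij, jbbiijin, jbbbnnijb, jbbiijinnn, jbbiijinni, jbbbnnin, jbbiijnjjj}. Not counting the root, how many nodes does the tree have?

Count nodes per top-level branch (shared prefixes stored once):
  'j'-branch (jbbbnnijb, jbbbnnin, jbbiiiniij, jbbiijin, jbbiijinni, jbbiijinnn, jbbiijnjjj): 27 nodes
Sum: 27

27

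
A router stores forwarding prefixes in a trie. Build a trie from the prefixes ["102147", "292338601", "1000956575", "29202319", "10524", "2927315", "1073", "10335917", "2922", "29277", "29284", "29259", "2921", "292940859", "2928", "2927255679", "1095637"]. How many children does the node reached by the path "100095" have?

The children of the "100095" node are the distinct next characters among strings starting with "100095".
Characters that immediately follow "100095" among the stored strings: {6}.
That node has 1 child edge.

1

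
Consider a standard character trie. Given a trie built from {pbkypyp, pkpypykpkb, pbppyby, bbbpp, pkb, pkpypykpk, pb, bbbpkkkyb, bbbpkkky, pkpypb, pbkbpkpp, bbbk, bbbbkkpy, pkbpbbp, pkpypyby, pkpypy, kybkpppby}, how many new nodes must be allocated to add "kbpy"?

3

The longest prefix of "kbpy" already in the trie is "k" (length 1).
New nodes needed: |"kbpy"| − 1 = 4 − 1 = 3.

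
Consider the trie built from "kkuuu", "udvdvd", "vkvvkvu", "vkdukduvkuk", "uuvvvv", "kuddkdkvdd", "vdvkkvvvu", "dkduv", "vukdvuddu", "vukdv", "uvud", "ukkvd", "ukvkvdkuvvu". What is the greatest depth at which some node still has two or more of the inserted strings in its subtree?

The deepest shared node is where two words last agree before diverging.
e.g. "vukdv" and "vukdvuddu" share the prefix "vukdv" of length 5; no pair shares a longer one.
Longest shared-prefix length: 5

5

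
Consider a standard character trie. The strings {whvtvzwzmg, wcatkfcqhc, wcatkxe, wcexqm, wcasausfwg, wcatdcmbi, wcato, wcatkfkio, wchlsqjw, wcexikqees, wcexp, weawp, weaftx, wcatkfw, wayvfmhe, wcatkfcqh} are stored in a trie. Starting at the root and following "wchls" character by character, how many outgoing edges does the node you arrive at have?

1

Follow the path "wchls" to its node, then look at its outgoing edges.
Characters that immediately follow "wchls" among the stored strings: {q}.
That node has 1 child edge.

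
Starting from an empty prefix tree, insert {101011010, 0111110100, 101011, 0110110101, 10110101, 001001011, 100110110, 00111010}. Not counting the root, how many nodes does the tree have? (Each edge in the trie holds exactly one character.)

51

Count nodes per top-level branch (shared prefixes stored once):
  '0'-branch (001001011, 00111010, 0110110101, 0111110100): 30 nodes
  '1'-branch (100110110, 101011, 101011010, 10110101): 21 nodes
Sum: 51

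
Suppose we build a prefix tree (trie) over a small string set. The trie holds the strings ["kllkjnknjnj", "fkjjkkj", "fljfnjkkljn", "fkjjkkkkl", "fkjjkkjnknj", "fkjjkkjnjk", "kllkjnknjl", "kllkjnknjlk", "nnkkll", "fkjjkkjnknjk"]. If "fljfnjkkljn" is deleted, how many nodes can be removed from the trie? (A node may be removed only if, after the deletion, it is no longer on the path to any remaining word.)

Walk "fljfnjkkljn" from the leaf back toward the root, removing each node that no remaining word uses.
The suffix "ljfnjkkljn" (10 nodes) is used only by "fljfnjkkljn"; the node for "f" still has the child "k", so pruning stops there.
Nodes removed: 10

10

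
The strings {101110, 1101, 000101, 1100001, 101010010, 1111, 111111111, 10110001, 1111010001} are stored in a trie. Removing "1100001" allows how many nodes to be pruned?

4

A node on "1100001"'s path can go only if nothing else ends at it or branches off below it.
The suffix "0001" (4 nodes) is used only by "1100001"; the node for "110" still has the child "1", so pruning stops there.
Nodes removed: 4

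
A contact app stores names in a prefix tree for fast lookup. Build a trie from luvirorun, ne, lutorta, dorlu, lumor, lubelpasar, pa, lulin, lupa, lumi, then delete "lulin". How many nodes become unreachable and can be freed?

After clearing the end-marker at "lulin", prune upward until reaching a node still needed by another word.
The suffix "lin" (3 nodes) is used only by "lulin"; the node for "lu" still has the child "v", so pruning stops there.
Nodes removed: 3

3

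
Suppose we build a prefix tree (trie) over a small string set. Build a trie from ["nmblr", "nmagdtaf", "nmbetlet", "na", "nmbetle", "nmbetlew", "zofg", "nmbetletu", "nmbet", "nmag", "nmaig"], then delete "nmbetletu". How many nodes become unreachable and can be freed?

1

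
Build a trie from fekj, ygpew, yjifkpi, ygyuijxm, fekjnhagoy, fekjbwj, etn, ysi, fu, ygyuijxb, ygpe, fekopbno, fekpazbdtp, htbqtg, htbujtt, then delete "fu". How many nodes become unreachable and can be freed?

After clearing the end-marker at "fu", prune upward until reaching a node still needed by another word.
The suffix "u" (1 node) is used only by "fu"; the node for "f" still has the child "e", so pruning stops there.
Nodes removed: 1

1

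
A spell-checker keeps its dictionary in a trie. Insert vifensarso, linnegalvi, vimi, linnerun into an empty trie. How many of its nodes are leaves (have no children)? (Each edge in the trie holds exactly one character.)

4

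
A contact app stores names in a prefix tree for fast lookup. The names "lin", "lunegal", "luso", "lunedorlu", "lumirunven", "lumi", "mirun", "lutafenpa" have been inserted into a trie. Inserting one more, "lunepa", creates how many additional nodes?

Walking "lunepa" from the root, the first 4 characters ("lune") follow existing edges; "p" is the first miss.
So 6 − 4 = 2 new nodes.

2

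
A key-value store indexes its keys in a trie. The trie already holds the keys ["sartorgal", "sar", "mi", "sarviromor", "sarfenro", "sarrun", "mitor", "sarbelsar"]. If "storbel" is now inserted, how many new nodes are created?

6

"s" is already a path in the trie; the remaining "torbel" must be added.
New nodes needed: |"storbel"| − 1 = 7 − 1 = 6.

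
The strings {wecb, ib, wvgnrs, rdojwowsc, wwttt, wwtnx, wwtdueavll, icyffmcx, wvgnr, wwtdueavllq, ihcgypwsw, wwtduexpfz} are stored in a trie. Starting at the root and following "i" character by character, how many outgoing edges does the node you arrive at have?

3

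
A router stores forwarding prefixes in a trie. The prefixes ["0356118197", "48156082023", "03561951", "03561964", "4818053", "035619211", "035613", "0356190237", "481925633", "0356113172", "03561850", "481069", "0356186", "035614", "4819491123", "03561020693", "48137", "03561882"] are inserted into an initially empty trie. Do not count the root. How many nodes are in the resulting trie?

Count nodes per top-level branch (shared prefixes stored once):
  '0'-branch (03561020693, 0356113172, 0356118197, 035613, 035614, 03561850, 0356186, 03561882, 0356190237, 035619211, 03561951, 03561964): 40 nodes
  '4'-branch (481069, 48137, 48156082023, 4818053, 481925633, 4819491123): 32 nodes
Sum: 72

72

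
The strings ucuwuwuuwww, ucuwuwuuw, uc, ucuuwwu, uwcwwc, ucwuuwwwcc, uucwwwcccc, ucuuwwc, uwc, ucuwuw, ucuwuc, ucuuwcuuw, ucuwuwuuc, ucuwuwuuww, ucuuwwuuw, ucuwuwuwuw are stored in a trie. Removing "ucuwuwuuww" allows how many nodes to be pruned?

0

A node on "ucuwuwuuww"'s path can go only if nothing else ends at it or branches off below it.
Every node on "ucuwuwuuww" is still needed (e.g. by "ucuwuwuuwww"), so nothing is freed.
Nodes removed: 0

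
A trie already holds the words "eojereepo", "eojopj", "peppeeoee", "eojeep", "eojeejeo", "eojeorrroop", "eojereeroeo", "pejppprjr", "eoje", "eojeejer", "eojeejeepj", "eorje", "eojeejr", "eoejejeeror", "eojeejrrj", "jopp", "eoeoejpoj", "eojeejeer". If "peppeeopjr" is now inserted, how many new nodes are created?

Walking "peppeeopjr" from the root, the first 7 characters ("peppeeo") follow existing edges; "p" is the first miss.
New nodes needed: |"peppeeopjr"| − 7 = 10 − 7 = 3.

3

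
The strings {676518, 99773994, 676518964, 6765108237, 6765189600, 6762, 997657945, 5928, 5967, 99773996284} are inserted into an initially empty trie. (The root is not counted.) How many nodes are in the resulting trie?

Insert word by word; a character creates a node only if that edge doesn't already exist:
  "676518" → 6 new (6, 7, 6, 5, 1, 8)
  "99773994" → 8 new (9, 9, 7, 7, 3, 9, 9, 4)
  "676518964" → prefix "676518" already present; 3 new (9, 6, 4)
  "6765108237" → prefix "67651" already present; 5 new (0, 8, 2, 3, 7)
  "6765189600" → prefix "67651896" already present; 2 new (0, 0)
  "6762" → prefix "676" already present; 1 new (2)
  "997657945" → prefix "997" already present; 6 new (6, 5, 7, 9, 4, 5)
  "5928" → 4 new (5, 9, 2, 8)
  "5967" → prefix "59" already present; 2 new (6, 7)
  "99773996284" → prefix "9977399" already present; 4 new (6, 2, 8, 4)
Total nodes = 6 + 8 + 3 + 5 + 2 + 1 + 6 + 4 + 2 + 4 = 41

41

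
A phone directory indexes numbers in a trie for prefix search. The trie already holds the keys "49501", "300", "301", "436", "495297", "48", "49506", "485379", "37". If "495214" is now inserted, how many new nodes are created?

2

The longest prefix of "495214" already in the trie is "4952" (length 4).
So 6 − 4 = 2 new nodes.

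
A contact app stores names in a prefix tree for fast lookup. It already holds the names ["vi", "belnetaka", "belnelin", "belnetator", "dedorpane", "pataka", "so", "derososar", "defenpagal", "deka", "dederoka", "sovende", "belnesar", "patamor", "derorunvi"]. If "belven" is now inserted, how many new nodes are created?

3

"bel" is already a path in the trie; the remaining "ven" must be added.
So 6 − 3 = 3 new nodes.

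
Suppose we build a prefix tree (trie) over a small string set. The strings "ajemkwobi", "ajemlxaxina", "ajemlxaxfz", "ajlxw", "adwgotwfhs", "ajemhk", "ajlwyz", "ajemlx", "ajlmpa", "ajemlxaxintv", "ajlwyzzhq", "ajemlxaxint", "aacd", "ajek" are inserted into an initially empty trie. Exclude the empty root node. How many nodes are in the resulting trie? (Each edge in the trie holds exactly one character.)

For each word, the new-node count is its length minus the longest prefix already in the trie:
  "ajemkwobi" → 9 new (a, j, e, m, k, w, o, b, i)
  "ajemlxaxina" → prefix "ajem" already present; 7 new (l, x, a, x, i, n, a)
  "ajemlxaxfz" → prefix "ajemlxax" already present; 2 new (f, z)
  "ajlxw" → prefix "aj" already present; 3 new (l, x, w)
  "adwgotwfhs" → prefix "a" already present; 9 new (d, w, g, o, t, w, f, h, s)
  "ajemhk" → prefix "ajem" already present; 2 new (h, k)
  "ajlwyz" → prefix "ajl" already present; 3 new (w, y, z)
  "ajemlx" → prefix "ajemlx" already present; 0 new (none)
  "ajlmpa" → prefix "ajl" already present; 3 new (m, p, a)
  "ajemlxaxintv" → prefix "ajemlxaxin" already present; 2 new (t, v)
  "ajlwyzzhq" → prefix "ajlwyz" already present; 3 new (z, h, q)
  "ajemlxaxint" → prefix "ajemlxaxint" already present; 0 new (none)
  "aacd" → prefix "a" already present; 3 new (a, c, d)
  "ajek" → prefix "aje" already present; 1 new (k)
Total nodes = 9 + 7 + 2 + 3 + 9 + 2 + 3 + 0 + 3 + 2 + 3 + 0 + 3 + 1 = 47

47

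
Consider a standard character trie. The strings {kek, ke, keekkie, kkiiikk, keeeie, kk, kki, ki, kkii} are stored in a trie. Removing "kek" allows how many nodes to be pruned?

1

After clearing the end-marker at "kek", prune upward until reaching a node still needed by another word.
The suffix "k" (1 node) is used only by "kek"; the node for "ke" still has the child "e", so pruning stops there.
Nodes removed: 1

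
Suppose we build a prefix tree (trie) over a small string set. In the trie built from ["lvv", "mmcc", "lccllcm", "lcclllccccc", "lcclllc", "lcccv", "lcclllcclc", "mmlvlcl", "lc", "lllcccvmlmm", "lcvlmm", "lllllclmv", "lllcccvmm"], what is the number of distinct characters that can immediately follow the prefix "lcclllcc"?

The children of the "lcclllcc" node are the distinct next characters among strings starting with "lcclllcc".
Distinct next characters after "lcclllcc": c, l.
That node has 2 child edges.

2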